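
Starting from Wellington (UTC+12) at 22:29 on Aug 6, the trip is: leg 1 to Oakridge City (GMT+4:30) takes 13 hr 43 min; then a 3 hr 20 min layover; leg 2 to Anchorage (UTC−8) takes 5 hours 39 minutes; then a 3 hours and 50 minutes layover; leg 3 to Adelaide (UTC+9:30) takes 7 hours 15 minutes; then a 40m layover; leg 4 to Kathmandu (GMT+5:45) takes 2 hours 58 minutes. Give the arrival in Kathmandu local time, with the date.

Convert departure to UTC: 22:29 − 12:00 = 10:29 UTC on Aug 6.
Add 13 hours 43 minutes leg 1 → 00:12 UTC (Aug 7).
Add 3 hours and 20 minutes layover in Oakridge City → 03:32 UTC.
Add 5 hours and 39 minutes leg 2 → 09:11 UTC.
Add 3 hours 50 minutes layover in Anchorage → 13:01 UTC.
Add 7 hours 15 minutes leg 3 → 20:16 UTC.
Add 40 minutes layover in Adelaide → 20:56 UTC.
Add 2 hours 58 minutes leg 4 → 23:54 UTC.
Kathmandu is UTC+5:45, so local arrival = 23:54 + 5:45 = 05:39 on Aug 8.

05:39 on Aug 8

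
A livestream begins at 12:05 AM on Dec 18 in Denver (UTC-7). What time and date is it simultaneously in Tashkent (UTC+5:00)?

12:05 PM on December 18

In UTC: 12:05 AM + 7:00 = 7:05 AM on Dec 18.
Tashkent is UTC+5:00: 7:05 AM + 5:00 = 12:05 PM on Dec 18.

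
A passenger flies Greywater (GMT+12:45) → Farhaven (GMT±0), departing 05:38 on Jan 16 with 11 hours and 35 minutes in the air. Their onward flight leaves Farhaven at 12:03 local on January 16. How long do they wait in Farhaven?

Convert departure to UTC: 05:38 − 12:45 = 16:53 UTC on Jan 15.
Add 11 hours 35 minutes flight time → 04:28 UTC (Jan 16).
Farhaven is UTC+0, so local arrival is the same: 04:28 on Jan 16.
Layover = 12:03 − 04:28 = 7 hours 35 minutes.

7 hours 35 minutes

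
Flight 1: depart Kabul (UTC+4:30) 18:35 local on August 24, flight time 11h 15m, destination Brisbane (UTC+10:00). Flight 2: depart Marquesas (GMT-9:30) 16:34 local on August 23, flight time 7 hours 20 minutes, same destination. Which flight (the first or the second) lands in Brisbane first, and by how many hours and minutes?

Flight 1 in UTC: 18:35 − 4:30 = 14:05 on Aug 24.
+11 hours and 15 minutes → arrive 01:20 UTC on Aug 25.
Flight 2 in UTC: 16:34 + 9:30 = 02:04 on Aug 24.
+7 hours 20 minutes → arrive 09:24 UTC on Aug 24.
Flight 2 lands earlier by 15 hours 56 minutes.

the second, by 15 hours 56 minutes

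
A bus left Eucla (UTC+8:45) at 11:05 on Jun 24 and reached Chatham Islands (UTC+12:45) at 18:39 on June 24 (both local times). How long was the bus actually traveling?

3 hours 34 minutes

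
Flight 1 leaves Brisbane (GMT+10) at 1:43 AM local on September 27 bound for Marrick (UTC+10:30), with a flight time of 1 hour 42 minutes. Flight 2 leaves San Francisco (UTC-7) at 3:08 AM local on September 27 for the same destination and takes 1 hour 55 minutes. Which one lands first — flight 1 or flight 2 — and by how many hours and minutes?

the first, by 18 hours 38 minutes

Flight 1 in UTC: 1:43 AM − 10:00 = 3:43 PM on Sep 26.
+1 hour and 42 minutes → arrive 5:25 PM UTC on Sep 26.
Flight 2 in UTC: 3:08 AM + 7:00 = 10:08 AM on Sep 27.
+1 hour and 55 minutes → arrive 12:03 PM UTC on Sep 27.
Flight 1 lands earlier by 18 hours 38 minutes.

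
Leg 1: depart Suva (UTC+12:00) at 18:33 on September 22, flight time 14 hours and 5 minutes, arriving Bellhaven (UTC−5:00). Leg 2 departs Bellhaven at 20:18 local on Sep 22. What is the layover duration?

4 hours 40 minutes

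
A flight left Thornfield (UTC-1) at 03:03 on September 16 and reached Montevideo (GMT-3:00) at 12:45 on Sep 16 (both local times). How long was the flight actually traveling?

Departure in UTC: 03:03 + 1:00 = 04:03 on Sep 16.
Arrival in UTC: 12:45 + 3:00 = 15:45 on Sep 16.
Elapsed = 15:45 − 04:03 = 11 hours 42 minutes.

11 hours 42 minutes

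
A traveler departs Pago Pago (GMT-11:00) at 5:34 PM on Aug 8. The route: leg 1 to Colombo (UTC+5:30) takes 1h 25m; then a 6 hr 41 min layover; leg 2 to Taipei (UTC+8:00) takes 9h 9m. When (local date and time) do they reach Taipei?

5:49 AM on August 10

Convert departure to UTC: 5:34 PM + 11:00 = 4:34 AM UTC on Aug 9.
Add 1 hour and 25 minutes leg 1 → 5:59 AM UTC.
Add 6 hours and 41 minutes layover in Colombo → 12:40 PM UTC.
Add 9 hours and 9 minutes leg 2 → 9:49 PM UTC.
Taipei is UTC+8:00, so local arrival = 9:49 PM + 8:00 = 5:49 AM on Aug 10.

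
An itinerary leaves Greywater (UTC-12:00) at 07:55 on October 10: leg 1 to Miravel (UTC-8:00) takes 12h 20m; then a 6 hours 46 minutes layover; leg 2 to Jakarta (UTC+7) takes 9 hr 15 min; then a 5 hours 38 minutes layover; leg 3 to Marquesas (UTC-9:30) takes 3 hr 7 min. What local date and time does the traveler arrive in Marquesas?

23:31 on October 11

Convert departure to UTC: 07:55 + 12:00 = 19:55 UTC on Oct 10.
Add 12 hours and 20 minutes leg 1 → 08:15 UTC (Oct 11).
Add 6 hours and 46 minutes layover in Miravel → 15:01 UTC.
Add 9 hours and 15 minutes leg 2 → 00:16 UTC (Oct 12).
Add 5 hours 38 minutes layover in Jakarta → 05:54 UTC.
Add 3 hours and 7 minutes leg 3 → 09:01 UTC.
Marquesas is UTC−9:30, so local arrival = 09:01 − 9:30 = 23:31 on Oct 11.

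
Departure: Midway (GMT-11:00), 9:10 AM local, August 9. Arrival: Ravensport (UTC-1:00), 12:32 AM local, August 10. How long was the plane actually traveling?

Departure in UTC: 9:10 AM + 11:00 = 8:10 PM on Aug 9.
Arrival in UTC: 12:32 AM + 1:00 = 1:32 AM on Aug 10.
Elapsed = 1:32 AM − 8:10 PM (+1 day) = 5 hours 22 minutes.

5 hours 22 minutes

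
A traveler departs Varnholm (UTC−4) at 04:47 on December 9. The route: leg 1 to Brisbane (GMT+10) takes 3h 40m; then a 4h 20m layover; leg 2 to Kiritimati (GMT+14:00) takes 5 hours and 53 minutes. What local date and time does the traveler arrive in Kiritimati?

Convert departure to UTC: 04:47 + 4:00 = 08:47 UTC on Dec 9.
Add 3 hours 40 minutes leg 1 → 12:27 UTC.
Add 4 hours and 20 minutes layover in Brisbane → 16:47 UTC.
Add 5 hours and 53 minutes leg 2 → 22:40 UTC.
Kiritimati is UTC+14:00, so local arrival = 22:40 + 14:00 = 12:40 on Dec 10.

12:40 on December 10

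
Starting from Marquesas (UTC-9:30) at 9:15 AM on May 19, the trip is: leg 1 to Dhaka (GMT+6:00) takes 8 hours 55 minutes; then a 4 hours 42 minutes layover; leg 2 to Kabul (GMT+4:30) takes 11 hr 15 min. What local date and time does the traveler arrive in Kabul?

Convert departure to UTC: 9:15 AM + 9:30 = 6:45 PM UTC on May 19.
Add 8 hours 55 minutes leg 1 → 3:40 AM UTC (May 20).
Add 4 hours 42 minutes layover in Dhaka → 8:22 AM UTC.
Add 11 hours 15 minutes leg 2 → 7:37 PM UTC.
Kabul is UTC+4:30, so local arrival = 7:37 PM + 4:30 = 12:07 AM on May 21.

12:07 AM on May 21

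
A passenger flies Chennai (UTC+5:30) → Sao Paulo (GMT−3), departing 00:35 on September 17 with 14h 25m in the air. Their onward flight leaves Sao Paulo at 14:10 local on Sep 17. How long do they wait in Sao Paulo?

7 hours 40 minutes

Convert departure to UTC: 00:35 − 5:30 = 19:05 UTC on Sep 16.
Add 14 hours and 25 minutes flight time → 09:30 UTC (Sep 17).
Sao Paulo is UTC−3:00, so local arrival = 09:30 − 3:00 = 06:30 on Sep 17.
Layover = 14:10 − 06:30 = 7 hours 40 minutes.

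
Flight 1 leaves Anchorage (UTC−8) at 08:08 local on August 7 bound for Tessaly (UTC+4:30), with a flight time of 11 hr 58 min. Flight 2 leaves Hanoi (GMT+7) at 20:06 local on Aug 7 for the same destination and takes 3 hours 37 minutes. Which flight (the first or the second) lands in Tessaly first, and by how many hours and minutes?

Flight 1 in UTC: 08:08 + 8:00 = 16:08 on Aug 7.
+11 hours and 58 minutes → arrive 04:06 UTC on Aug 8.
Flight 2 in UTC: 20:06 − 7:00 = 13:06 on Aug 7.
+3 hours 37 minutes → arrive 16:43 UTC on Aug 7.
Flight 2 lands earlier by 11 hours 23 minutes.

the second, by 11 hours 23 minutes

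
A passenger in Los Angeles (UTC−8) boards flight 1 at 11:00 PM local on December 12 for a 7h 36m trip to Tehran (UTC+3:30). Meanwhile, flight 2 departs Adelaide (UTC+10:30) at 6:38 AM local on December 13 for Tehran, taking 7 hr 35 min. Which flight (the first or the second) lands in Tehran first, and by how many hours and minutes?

the second, by 10 hours 53 minutes

Flight 1 in UTC: 11:00 PM + 8:00 = 7:00 AM on Dec 13.
+7 hours and 36 minutes → arrive 2:36 PM UTC on Dec 13.
Flight 2 in UTC: 6:38 AM − 10:30 = 8:08 PM on Dec 12.
+7 hours and 35 minutes → arrive 3:43 AM UTC on Dec 13.
Flight 2 lands earlier by 10 hours 53 minutes.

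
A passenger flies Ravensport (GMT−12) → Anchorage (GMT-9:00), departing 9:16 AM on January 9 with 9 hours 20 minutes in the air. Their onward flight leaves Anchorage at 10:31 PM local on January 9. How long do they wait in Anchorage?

55 minutes

Convert departure to UTC: 9:16 AM + 12:00 = 9:16 PM UTC on Jan 9.
Add 9 hours 20 minutes flight time → 6:36 AM UTC (Jan 10).
Anchorage is UTC−9:00, so local arrival = 6:36 AM − 9:00 = 9:36 PM on Jan 9.
Layover = 10:31 PM − 9:36 PM = 55 minutes.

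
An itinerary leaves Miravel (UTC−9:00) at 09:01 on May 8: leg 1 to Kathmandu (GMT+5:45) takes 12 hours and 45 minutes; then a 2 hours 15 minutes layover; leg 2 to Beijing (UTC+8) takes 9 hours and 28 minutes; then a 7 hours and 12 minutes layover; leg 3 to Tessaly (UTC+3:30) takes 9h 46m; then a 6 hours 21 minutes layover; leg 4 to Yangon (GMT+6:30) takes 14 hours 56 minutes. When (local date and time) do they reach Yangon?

Convert departure to UTC: 09:01 + 9:00 = 18:01 UTC on May 8.
Add 12 hours and 45 minutes leg 1 → 06:46 UTC (May 9).
Add 2 hours 15 minutes layover in Kathmandu → 09:01 UTC.
Add 9 hours and 28 minutes leg 2 → 18:29 UTC.
Add 7 hours 12 minutes layover in Beijing → 01:41 UTC (May 10).
Add 9 hours and 46 minutes leg 3 → 11:27 UTC.
Add 6 hours 21 minutes layover in Tessaly → 17:48 UTC.
Add 14 hours and 56 minutes leg 4 → 08:44 UTC (May 11).
Yangon is UTC+6:30, so local arrival = 08:44 + 6:30 = 15:14 on May 11.

15:14 on May 11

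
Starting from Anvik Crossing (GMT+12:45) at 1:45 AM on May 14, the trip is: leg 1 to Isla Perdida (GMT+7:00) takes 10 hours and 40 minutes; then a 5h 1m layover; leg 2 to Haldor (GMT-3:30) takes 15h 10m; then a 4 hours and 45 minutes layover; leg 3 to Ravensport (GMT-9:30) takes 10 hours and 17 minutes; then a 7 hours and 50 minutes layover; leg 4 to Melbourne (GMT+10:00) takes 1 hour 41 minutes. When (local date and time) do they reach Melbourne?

6:24 AM on May 16

Convert departure to UTC: 1:45 AM − 12:45 = 1:00 PM UTC on May 13.
Add 10 hours 40 minutes leg 1 → 11:40 PM UTC.
Add 5 hours 1 minute layover in Isla Perdida → 4:41 AM UTC (May 14).
Add 15 hours and 10 minutes leg 2 → 7:51 PM UTC.
Add 4 hours 45 minutes layover in Haldor → 12:36 AM UTC (May 15).
Add 10 hours and 17 minutes leg 3 → 10:53 AM UTC.
Add 7 hours 50 minutes layover in Ravensport → 6:43 PM UTC.
Add 1 hour 41 minutes leg 4 → 8:24 PM UTC.
Melbourne is UTC+10:00, so local arrival = 8:24 PM + 10:00 = 6:24 AM on May 16.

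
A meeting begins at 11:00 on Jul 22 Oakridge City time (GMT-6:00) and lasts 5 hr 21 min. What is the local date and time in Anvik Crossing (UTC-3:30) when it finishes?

Convert start to UTC: 11:00 + 6:00 = 17:00 UTC on Jul 22.
Add 5 hours and 21 minutes duration → 22:21 UTC.
Anvik Crossing is UTC−3:30, so local end time = 22:21 − 3:30 = 18:51 on Jul 22.

18:51 on July 22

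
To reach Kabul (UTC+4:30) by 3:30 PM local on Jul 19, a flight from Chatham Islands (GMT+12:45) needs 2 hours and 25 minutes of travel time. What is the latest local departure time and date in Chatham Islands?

9:20 PM on July 19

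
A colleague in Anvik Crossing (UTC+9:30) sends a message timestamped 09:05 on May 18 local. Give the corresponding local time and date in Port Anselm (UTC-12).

Port Anselm is 21:30 behind Anvik Crossing.
Shift by the zone difference: 09:05 − 21:30 = 11:35 on May 17 in Port Anselm.

11:35 on May 17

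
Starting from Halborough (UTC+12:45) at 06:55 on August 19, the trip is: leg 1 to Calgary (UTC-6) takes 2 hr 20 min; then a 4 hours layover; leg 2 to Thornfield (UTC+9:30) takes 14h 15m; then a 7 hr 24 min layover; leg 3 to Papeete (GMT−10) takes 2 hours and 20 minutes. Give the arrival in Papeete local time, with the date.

14:29 on Aug 19

Convert departure to UTC: 06:55 − 12:45 = 18:10 UTC on Aug 18.
Add 2 hours 20 minutes leg 1 → 20:30 UTC.
Add 4 hours layover in Calgary → 00:30 UTC (Aug 19).
Add 14 hours 15 minutes leg 2 → 14:45 UTC.
Add 7 hours and 24 minutes layover in Thornfield → 22:09 UTC.
Add 2 hours and 20 minutes leg 3 → 00:29 UTC (Aug 20).
Papeete is UTC−10:00, so local arrival = 00:29 − 10:00 = 14:29 on Aug 19.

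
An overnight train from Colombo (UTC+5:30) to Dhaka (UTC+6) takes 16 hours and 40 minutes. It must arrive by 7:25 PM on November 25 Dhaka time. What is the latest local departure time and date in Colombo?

Target arrival in UTC: 7:25 PM − 6:00 = 1:25 PM on Nov 25.
Subtract 16 hours 40 minutes → departure 8:45 PM UTC on Nov 24.
Colombo is UTC+5:30: 8:45 PM + 5:30 = 2:15 AM on Nov 25.

2:15 AM on November 25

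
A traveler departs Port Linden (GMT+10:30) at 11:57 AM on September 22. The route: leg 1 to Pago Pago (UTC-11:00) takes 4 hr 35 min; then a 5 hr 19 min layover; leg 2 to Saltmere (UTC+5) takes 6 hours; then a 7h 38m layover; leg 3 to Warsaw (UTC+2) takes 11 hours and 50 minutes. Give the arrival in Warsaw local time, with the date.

2:49 PM on September 23

Convert departure to UTC: 11:57 AM − 10:30 = 1:27 AM UTC on Sep 22.
Add 4 hours 35 minutes leg 1 → 6:02 AM UTC.
Add 5 hours and 19 minutes layover in Pago Pago → 11:21 AM UTC.
Add 6 hours leg 2 → 5:21 PM UTC.
Add 7 hours and 38 minutes layover in Saltmere → 12:59 AM UTC (Sep 23).
Add 11 hours 50 minutes leg 3 → 12:49 PM UTC.
Warsaw is UTC+2:00, so local arrival = 12:49 PM + 2:00 = 2:49 PM on Sep 23.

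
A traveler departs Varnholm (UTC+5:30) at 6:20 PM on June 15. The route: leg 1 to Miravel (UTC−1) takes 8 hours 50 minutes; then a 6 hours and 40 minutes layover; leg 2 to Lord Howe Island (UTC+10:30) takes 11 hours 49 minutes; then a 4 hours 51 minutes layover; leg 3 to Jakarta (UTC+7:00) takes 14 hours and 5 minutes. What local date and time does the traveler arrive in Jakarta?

Convert departure to UTC: 6:20 PM − 5:30 = 12:50 PM UTC on Jun 15.
Add 8 hours and 50 minutes leg 1 → 9:40 PM UTC.
Add 6 hours and 40 minutes layover in Miravel → 4:20 AM UTC (Jun 16).
Add 11 hours and 49 minutes leg 2 → 4:09 PM UTC.
Add 4 hours 51 minutes layover in Lord Howe Island → 9:00 PM UTC.
Add 14 hours 5 minutes leg 3 → 11:05 AM UTC (Jun 17).
Jakarta is UTC+7:00, so local arrival = 11:05 AM + 7:00 = 6:05 PM on Jun 17.

6:05 PM on June 17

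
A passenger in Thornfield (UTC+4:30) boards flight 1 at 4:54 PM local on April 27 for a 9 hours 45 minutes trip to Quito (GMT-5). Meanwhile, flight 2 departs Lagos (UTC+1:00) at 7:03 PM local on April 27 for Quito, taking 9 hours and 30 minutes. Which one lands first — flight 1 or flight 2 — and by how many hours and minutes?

the first, by 5 hours 24 minutes

Flight 1 in UTC: 4:54 PM − 4:30 = 12:24 PM on Apr 27.
+9 hours and 45 minutes → arrive 10:09 PM UTC on Apr 27.
Flight 2 in UTC: 7:03 PM − 1:00 = 6:03 PM on Apr 27.
+9 hours and 30 minutes → arrive 3:33 AM UTC on Apr 28.
Flight 1 lands earlier by 5 hours 24 minutes.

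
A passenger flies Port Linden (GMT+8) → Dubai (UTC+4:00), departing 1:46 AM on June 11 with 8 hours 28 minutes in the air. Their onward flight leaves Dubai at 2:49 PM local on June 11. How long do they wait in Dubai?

Convert departure to UTC: 1:46 AM − 8:00 = 5:46 PM UTC on Jun 10.
Add 8 hours and 28 minutes flight time → 2:14 AM UTC (Jun 11).
Dubai is UTC+4:00, so local arrival = 2:14 AM + 4:00 = 6:14 AM on Jun 11.
Layover = 2:49 PM − 6:14 AM = 8 hours 35 minutes.

8 hours 35 minutes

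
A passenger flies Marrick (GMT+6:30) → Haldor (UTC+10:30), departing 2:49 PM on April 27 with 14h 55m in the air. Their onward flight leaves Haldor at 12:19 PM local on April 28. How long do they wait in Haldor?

Convert departure to UTC: 2:49 PM − 6:30 = 8:19 AM UTC on Apr 27.
Add 14 hours and 55 minutes flight time → 11:14 PM UTC.
Haldor is UTC+10:30, so local arrival = 11:14 PM + 10:30 = 9:44 AM on Apr 28.
Layover = 12:19 PM − 9:44 AM = 2 hours 35 minutes.

2 hours 35 minutes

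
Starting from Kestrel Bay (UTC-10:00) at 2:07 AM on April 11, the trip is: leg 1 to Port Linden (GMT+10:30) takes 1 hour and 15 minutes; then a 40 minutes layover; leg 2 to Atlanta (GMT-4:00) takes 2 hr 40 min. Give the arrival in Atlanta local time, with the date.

Convert departure to UTC: 2:07 AM + 10:00 = 12:07 PM UTC on Apr 11.
Add 1 hour and 15 minutes leg 1 → 1:22 PM UTC.
Add 40 minutes layover in Port Linden → 2:02 PM UTC.
Add 2 hours and 40 minutes leg 2 → 4:42 PM UTC.
Atlanta is UTC−4:00, so local arrival = 4:42 PM − 4:00 = 12:42 PM on Apr 11.

12:42 PM on April 11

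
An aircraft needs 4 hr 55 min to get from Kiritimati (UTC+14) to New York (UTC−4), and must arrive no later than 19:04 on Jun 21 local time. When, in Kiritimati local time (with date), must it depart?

Target arrival in UTC: 19:04 + 4:00 = 23:04 on Jun 21.
Subtract 4 hours and 55 minutes → departure 18:09 UTC on Jun 21.
Kiritimati is UTC+14:00: 18:09 + 14:00 = 08:09 on Jun 22.

08:09 on June 22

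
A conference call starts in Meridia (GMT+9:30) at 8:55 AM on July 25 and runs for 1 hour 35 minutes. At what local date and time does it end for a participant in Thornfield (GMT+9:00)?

Convert start to UTC: 8:55 AM − 9:30 = 11:25 PM UTC on Jul 24.
Add 1 hour 35 minutes duration → 1:00 AM UTC (Jul 25).
Thornfield is UTC+9:00, so local end time = 1:00 AM + 9:00 = 10:00 AM on Jul 25.

10:00 AM on July 25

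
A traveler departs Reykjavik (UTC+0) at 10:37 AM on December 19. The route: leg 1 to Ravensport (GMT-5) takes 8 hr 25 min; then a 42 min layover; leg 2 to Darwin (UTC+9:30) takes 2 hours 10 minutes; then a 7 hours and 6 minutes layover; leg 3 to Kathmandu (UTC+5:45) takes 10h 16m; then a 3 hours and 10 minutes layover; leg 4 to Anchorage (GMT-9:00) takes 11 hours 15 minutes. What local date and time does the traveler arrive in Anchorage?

Reykjavik is at UTC+0, so departure is already 10:37 AM UTC on Dec 19.
Add 8 hours and 25 minutes leg 1 → 7:02 PM UTC.
Add 42 minutes layover in Ravensport → 7:44 PM UTC.
Add 2 hours and 10 minutes leg 2 → 9:54 PM UTC.
Add 7 hours and 6 minutes layover in Darwin → 5:00 AM UTC (Dec 20).
Add 10 hours 16 minutes leg 3 → 3:16 PM UTC.
Add 3 hours and 10 minutes layover in Kathmandu → 6:26 PM UTC.
Add 11 hours 15 minutes leg 4 → 5:41 AM UTC (Dec 21).
Anchorage is UTC−9:00, so local arrival = 5:41 AM − 9:00 = 8:41 PM on Dec 20.

8:41 PM on Dec 20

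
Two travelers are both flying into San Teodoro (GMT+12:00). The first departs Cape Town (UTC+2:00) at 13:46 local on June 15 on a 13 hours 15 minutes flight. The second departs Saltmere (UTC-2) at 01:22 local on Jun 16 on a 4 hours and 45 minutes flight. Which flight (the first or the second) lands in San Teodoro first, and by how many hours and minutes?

the first, by 7 hours 6 minutes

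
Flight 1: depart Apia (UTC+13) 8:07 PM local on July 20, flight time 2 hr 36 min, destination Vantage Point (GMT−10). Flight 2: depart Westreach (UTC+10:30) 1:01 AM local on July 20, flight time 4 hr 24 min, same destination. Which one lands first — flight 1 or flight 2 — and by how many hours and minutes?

Flight 1 in UTC: 8:07 PM − 13:00 = 7:07 AM on Jul 20.
+2 hours 36 minutes → arrive 9:43 AM UTC on Jul 20.
Flight 2 in UTC: 1:01 AM − 10:30 = 2:31 PM on Jul 19.
+4 hours and 24 minutes → arrive 6:55 PM UTC on Jul 19.
Flight 2 lands earlier by 14 hours 48 minutes.

the second, by 14 hours 48 minutes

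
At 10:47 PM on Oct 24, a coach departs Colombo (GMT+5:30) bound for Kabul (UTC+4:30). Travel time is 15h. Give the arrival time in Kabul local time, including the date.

Kabul is 1:00 behind Colombo.
After 15 hours it is 1:47 PM (Oct 25) in Colombo.
Shift by the zone difference: 1:47 PM − 1:00 = 12:47 PM on Oct 25 in Kabul.

12:47 PM on October 25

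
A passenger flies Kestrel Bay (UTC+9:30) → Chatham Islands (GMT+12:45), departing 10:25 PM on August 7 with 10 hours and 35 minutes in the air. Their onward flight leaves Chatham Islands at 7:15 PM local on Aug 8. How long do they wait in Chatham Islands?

Convert departure to UTC: 10:25 PM − 9:30 = 12:55 PM UTC on Aug 7.
Add 10 hours 35 minutes flight time → 11:30 PM UTC.
Chatham Islands is UTC+12:45, so local arrival = 11:30 PM + 12:45 = 12:15 PM on Aug 8.
Layover = 7:15 PM − 12:15 PM = 7 hours.

7 hours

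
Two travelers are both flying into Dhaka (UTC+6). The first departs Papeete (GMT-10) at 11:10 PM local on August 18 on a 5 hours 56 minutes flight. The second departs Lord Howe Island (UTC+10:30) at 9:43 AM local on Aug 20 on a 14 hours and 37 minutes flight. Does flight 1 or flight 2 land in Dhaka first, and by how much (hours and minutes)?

the first, by 22 hours 44 minutes

Flight 1 in UTC: 11:10 PM + 10:00 = 9:10 AM on Aug 19.
+5 hours and 56 minutes → arrive 3:06 PM UTC on Aug 19.
Flight 2 in UTC: 9:43 AM − 10:30 = 11:13 PM on Aug 19.
+14 hours 37 minutes → arrive 1:50 PM UTC on Aug 20.
Flight 1 lands earlier by 22 hours 44 minutes.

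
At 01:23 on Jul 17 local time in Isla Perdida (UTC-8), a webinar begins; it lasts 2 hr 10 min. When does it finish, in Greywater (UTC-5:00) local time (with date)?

06:33 on July 17

Convert start to UTC: 01:23 + 8:00 = 09:23 UTC on Jul 17.
Add 2 hours 10 minutes duration → 11:33 UTC.
Greywater is UTC−5:00, so local end time = 11:33 − 5:00 = 06:33 on Jul 17.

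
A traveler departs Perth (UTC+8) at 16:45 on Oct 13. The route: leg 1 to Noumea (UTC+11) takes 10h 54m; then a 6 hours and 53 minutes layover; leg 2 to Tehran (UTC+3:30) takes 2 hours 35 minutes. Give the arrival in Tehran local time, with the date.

08:37 on October 14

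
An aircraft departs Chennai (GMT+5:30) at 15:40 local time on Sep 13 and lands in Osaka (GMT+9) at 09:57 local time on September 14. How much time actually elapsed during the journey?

Departure in UTC: 15:40 − 5:30 = 10:10 on Sep 13.
Arrival in UTC: 09:57 − 9:00 = 00:57 on Sep 14.
Elapsed = 00:57 − 10:10 (+1 day) = 14 hours 47 minutes.

14 hours 47 minutes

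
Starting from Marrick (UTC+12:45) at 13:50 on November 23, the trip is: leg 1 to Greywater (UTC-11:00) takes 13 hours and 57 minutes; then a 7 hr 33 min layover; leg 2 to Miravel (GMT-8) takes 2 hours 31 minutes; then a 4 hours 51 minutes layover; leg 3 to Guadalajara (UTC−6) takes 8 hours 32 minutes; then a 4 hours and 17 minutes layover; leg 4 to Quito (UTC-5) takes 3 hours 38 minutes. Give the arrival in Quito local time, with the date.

17:24 on Nov 24

Convert departure to UTC: 13:50 − 12:45 = 01:05 UTC on Nov 23.
Add 13 hours and 57 minutes leg 1 → 15:02 UTC.
Add 7 hours and 33 minutes layover in Greywater → 22:35 UTC.
Add 2 hours 31 minutes leg 2 → 01:06 UTC (Nov 24).
Add 4 hours and 51 minutes layover in Miravel → 05:57 UTC.
Add 8 hours 32 minutes leg 3 → 14:29 UTC.
Add 4 hours and 17 minutes layover in Guadalajara → 18:46 UTC.
Add 3 hours and 38 minutes leg 4 → 22:24 UTC.
Quito is UTC−5:00, so local arrival = 22:24 − 5:00 = 17:24 on Nov 24.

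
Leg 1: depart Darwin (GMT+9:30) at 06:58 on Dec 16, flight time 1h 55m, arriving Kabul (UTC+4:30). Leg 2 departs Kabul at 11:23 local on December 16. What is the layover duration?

7 hours 30 minutes

Convert departure to UTC: 06:58 − 9:30 = 21:28 UTC on Dec 15.
Add 1 hour and 55 minutes flight time → 23:23 UTC.
Kabul is UTC+4:30, so local arrival = 23:23 + 4:30 = 03:53 on Dec 16.
Layover = 11:23 − 03:53 = 7 hours 30 minutes.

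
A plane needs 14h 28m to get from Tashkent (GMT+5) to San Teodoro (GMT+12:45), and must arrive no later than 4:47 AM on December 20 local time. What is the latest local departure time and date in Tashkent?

6:34 AM on December 19

Target arrival in UTC: 4:47 AM − 12:45 = 4:02 PM on Dec 19.
Subtract 14 hours and 28 minutes → departure 1:34 AM UTC on Dec 19.
Tashkent is UTC+5:00: 1:34 AM + 5:00 = 6:34 AM on Dec 19.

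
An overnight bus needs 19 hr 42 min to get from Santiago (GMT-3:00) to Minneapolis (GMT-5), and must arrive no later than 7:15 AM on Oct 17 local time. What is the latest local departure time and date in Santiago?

1:33 PM on October 16

Target arrival in UTC: 7:15 AM + 5:00 = 12:15 PM on Oct 17.
Subtract 19 hours and 42 minutes → departure 4:33 PM UTC on Oct 16.
Santiago is UTC−3:00: 4:33 PM − 3:00 = 1:33 PM on Oct 16.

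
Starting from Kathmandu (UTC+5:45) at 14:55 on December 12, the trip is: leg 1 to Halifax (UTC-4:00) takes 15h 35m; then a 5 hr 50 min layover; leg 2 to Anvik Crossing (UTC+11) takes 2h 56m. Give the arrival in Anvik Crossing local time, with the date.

20:31 on December 13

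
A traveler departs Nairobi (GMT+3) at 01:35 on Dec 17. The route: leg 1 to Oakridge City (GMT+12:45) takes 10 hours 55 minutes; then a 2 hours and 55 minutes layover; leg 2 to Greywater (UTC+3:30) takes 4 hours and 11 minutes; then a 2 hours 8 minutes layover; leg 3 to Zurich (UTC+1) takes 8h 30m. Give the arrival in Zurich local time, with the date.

04:14 on December 18

Convert departure to UTC: 01:35 − 3:00 = 22:35 UTC on Dec 16.
Add 10 hours 55 minutes leg 1 → 09:30 UTC (Dec 17).
Add 2 hours and 55 minutes layover in Oakridge City → 12:25 UTC.
Add 4 hours and 11 minutes leg 2 → 16:36 UTC.
Add 2 hours 8 minutes layover in Greywater → 18:44 UTC.
Add 8 hours 30 minutes leg 3 → 03:14 UTC (Dec 18).
Zurich is UTC+1:00, so local arrival = 03:14 + 1:00 = 04:14 on Dec 18.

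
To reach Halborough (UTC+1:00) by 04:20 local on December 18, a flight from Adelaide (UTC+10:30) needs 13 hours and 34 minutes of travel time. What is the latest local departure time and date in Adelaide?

00:16 on December 18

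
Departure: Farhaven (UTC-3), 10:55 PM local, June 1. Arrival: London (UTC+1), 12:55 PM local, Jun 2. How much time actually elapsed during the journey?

10 hours

London is 4:00 ahead of Farhaven.
Clock-face elapsed time (ignoring zones) is 14 hours.
Actual elapsed = 14 hours − 4:00 = 10 hours.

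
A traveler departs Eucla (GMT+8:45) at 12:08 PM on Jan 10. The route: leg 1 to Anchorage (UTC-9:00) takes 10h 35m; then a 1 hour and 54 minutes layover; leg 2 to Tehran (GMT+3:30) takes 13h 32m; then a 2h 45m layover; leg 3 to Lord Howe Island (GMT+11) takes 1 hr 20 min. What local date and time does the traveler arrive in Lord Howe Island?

8:29 PM on January 11

Convert departure to UTC: 12:08 PM − 8:45 = 3:23 AM UTC on Jan 10.
Add 10 hours and 35 minutes leg 1 → 1:58 PM UTC.
Add 1 hour 54 minutes layover in Anchorage → 3:52 PM UTC.
Add 13 hours 32 minutes leg 2 → 5:24 AM UTC (Jan 11).
Add 2 hours 45 minutes layover in Tehran → 8:09 AM UTC.
Add 1 hour and 20 minutes leg 3 → 9:29 AM UTC.
Lord Howe Island is UTC+11:00, so local arrival = 9:29 AM + 11:00 = 8:29 PM on Jan 11.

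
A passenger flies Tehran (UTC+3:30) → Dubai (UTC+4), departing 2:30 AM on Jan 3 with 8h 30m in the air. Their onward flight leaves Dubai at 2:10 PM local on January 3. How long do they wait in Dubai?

2 hours 40 minutes

Convert departure to UTC: 2:30 AM − 3:30 = 11:00 PM UTC on Jan 2.
Add 8 hours 30 minutes flight time → 7:30 AM UTC (Jan 3).
Dubai is UTC+4:00, so local arrival = 7:30 AM + 4:00 = 11:30 AM on Jan 3.
Layover = 2:10 PM − 11:30 AM = 2 hours 40 minutes.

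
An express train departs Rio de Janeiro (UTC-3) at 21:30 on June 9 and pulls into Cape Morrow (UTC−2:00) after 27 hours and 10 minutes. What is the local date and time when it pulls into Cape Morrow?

01:40 on Jun 11

Convert departure to UTC: 21:30 + 3:00 = 00:30 UTC on Jun 10.
Add 27 hours and 10 minutes travel time → 03:40 UTC (Jun 11).
Cape Morrow is UTC−2:00, so local arrival = 03:40 − 2:00 = 01:40 on Jun 11.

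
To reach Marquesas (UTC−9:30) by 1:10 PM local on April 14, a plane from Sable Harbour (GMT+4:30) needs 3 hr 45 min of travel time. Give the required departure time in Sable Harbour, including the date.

11:25 PM on April 14

Target arrival in UTC: 1:10 PM + 9:30 = 10:40 PM on Apr 14.
Subtract 3 hours and 45 minutes → departure 6:55 PM UTC on Apr 14.
Sable Harbour is UTC+4:30: 6:55 PM + 4:30 = 11:25 PM on Apr 14.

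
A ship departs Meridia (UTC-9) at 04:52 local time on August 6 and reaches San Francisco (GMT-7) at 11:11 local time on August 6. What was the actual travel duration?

San Francisco is 2:00 ahead of Meridia.
Clock-face elapsed time (ignoring zones) is 6 hours 19 minutes.
Actual elapsed = 6 hours 19 minutes − 2:00 = 4 hours 19 minutes.

4 hours 19 minutes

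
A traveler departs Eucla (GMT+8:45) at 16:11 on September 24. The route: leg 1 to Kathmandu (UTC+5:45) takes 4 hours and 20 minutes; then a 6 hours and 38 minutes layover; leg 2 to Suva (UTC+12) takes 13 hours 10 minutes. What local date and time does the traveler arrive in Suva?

Convert departure to UTC: 16:11 − 8:45 = 07:26 UTC on Sep 24.
Add 4 hours 20 minutes leg 1 → 11:46 UTC.
Add 6 hours 38 minutes layover in Kathmandu → 18:24 UTC.
Add 13 hours 10 minutes leg 2 → 07:34 UTC (Sep 25).
Suva is UTC+12:00, so local arrival = 07:34 + 12:00 = 19:34 on Sep 25.

19:34 on Sep 25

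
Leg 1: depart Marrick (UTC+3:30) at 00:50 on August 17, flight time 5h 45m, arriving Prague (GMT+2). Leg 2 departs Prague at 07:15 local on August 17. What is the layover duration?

2 hours 10 minutes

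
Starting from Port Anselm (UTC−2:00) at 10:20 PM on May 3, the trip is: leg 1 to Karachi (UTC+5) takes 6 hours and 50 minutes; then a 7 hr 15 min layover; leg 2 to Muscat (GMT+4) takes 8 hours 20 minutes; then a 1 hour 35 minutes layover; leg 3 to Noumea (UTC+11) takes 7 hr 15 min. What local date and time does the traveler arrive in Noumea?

6:35 PM on May 5

Convert departure to UTC: 10:20 PM + 2:00 = 12:20 AM UTC on May 4.
Add 6 hours 50 minutes leg 1 → 7:10 AM UTC.
Add 7 hours and 15 minutes layover in Karachi → 2:25 PM UTC.
Add 8 hours 20 minutes leg 2 → 10:45 PM UTC.
Add 1 hour 35 minutes layover in Muscat → 12:20 AM UTC (May 5).
Add 7 hours and 15 minutes leg 3 → 7:35 AM UTC.
Noumea is UTC+11:00, so local arrival = 7:35 AM + 11:00 = 6:35 PM on May 5.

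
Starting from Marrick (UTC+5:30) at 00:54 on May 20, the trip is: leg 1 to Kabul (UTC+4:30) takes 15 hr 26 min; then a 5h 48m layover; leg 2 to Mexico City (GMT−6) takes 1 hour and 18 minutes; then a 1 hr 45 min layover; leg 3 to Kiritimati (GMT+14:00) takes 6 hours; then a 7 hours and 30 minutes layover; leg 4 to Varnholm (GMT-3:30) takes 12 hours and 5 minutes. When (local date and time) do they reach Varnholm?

Convert departure to UTC: 00:54 − 5:30 = 19:24 UTC on May 19.
Add 15 hours and 26 minutes leg 1 → 10:50 UTC (May 20).
Add 5 hours 48 minutes layover in Kabul → 16:38 UTC.
Add 1 hour 18 minutes leg 2 → 17:56 UTC.
Add 1 hour and 45 minutes layover in Mexico City → 19:41 UTC.
Add 6 hours leg 3 → 01:41 UTC (May 21).
Add 7 hours and 30 minutes layover in Kiritimati → 09:11 UTC.
Add 12 hours 5 minutes leg 4 → 21:16 UTC.
Varnholm is UTC−3:30, so local arrival = 21:16 − 3:30 = 17:46 on May 21.

17:46 on May 21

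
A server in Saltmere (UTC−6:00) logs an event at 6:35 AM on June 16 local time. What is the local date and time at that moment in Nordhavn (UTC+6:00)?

6:35 PM on June 16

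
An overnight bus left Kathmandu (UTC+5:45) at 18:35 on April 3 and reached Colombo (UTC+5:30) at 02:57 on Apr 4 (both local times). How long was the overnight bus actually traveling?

8 hours 37 minutes

Departure in UTC: 18:35 − 5:45 = 12:50 on Apr 3.
Arrival in UTC: 02:57 − 5:30 = 21:27 on Apr 3.
Elapsed = 21:27 − 12:50 = 8 hours 37 minutes.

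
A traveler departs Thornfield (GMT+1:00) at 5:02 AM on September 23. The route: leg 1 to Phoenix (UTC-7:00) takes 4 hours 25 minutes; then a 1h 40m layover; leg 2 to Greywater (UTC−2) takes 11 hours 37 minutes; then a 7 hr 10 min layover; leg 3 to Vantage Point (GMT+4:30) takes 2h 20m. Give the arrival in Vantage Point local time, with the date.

Convert departure to UTC: 5:02 AM − 1:00 = 4:02 AM UTC on Sep 23.
Add 4 hours and 25 minutes leg 1 → 8:27 AM UTC.
Add 1 hour 40 minutes layover in Phoenix → 10:07 AM UTC.
Add 11 hours and 37 minutes leg 2 → 9:44 PM UTC.
Add 7 hours and 10 minutes layover in Greywater → 4:54 AM UTC (Sep 24).
Add 2 hours 20 minutes leg 3 → 7:14 AM UTC.
Vantage Point is UTC+4:30, so local arrival = 7:14 AM + 4:30 = 11:44 AM on Sep 24.

11:44 AM on September 24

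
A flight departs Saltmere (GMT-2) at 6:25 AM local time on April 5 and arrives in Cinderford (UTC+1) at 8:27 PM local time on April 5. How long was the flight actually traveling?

Cinderford is 3:00 ahead of Saltmere.
Clock-face elapsed time (ignoring zones) is 14 hours 2 minutes.
Actual elapsed = 14 hours 2 minutes − 3:00 = 11 hours 2 minutes.

11 hours 2 minutes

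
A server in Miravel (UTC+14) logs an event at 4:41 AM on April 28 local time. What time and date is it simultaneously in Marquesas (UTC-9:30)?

5:11 AM on April 27

Marquesas is 23:30 behind Miravel.
Shift by the zone difference: 4:41 AM − 23:30 = 5:11 AM on Apr 27 in Marquesas.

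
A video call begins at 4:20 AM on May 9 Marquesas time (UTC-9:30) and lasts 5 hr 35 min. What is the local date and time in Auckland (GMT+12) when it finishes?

Convert start to UTC: 4:20 AM + 9:30 = 1:50 PM UTC on May 9.
Add 5 hours and 35 minutes duration → 7:25 PM UTC.
Auckland is UTC+12:00, so local end time = 7:25 PM + 12:00 = 7:25 AM on May 10.

7:25 AM on May 10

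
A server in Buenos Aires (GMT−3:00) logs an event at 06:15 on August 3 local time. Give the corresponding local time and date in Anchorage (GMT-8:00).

01:15 on August 3

In UTC: 06:15 + 3:00 = 09:15 on Aug 3.
Anchorage is UTC−8:00: 09:15 − 8:00 = 01:15 on Aug 3.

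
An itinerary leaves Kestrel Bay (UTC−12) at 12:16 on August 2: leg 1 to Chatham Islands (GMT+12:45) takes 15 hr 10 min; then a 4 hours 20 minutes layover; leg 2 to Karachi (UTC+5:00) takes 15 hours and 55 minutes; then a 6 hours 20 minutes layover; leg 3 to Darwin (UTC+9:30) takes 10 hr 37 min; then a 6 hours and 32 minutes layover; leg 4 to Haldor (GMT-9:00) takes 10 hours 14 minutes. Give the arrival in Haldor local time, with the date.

12:24 on Aug 5

Convert departure to UTC: 12:16 + 12:00 = 00:16 UTC on Aug 3.
Add 15 hours 10 minutes leg 1 → 15:26 UTC.
Add 4 hours 20 minutes layover in Chatham Islands → 19:46 UTC.
Add 15 hours 55 minutes leg 2 → 11:41 UTC (Aug 4).
Add 6 hours 20 minutes layover in Karachi → 18:01 UTC.
Add 10 hours 37 minutes leg 3 → 04:38 UTC (Aug 5).
Add 6 hours and 32 minutes layover in Darwin → 11:10 UTC.
Add 10 hours 14 minutes leg 4 → 21:24 UTC.
Haldor is UTC−9:00, so local arrival = 21:24 − 9:00 = 12:24 on Aug 5.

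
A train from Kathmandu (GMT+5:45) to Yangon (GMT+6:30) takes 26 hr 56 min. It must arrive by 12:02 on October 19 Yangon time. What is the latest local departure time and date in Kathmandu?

08:21 on October 18

Target arrival in UTC: 12:02 − 6:30 = 05:32 on Oct 19.
Subtract 26 hours 56 minutes → departure 02:36 UTC on Oct 18.
Kathmandu is UTC+5:45: 02:36 + 5:45 = 08:21 on Oct 18.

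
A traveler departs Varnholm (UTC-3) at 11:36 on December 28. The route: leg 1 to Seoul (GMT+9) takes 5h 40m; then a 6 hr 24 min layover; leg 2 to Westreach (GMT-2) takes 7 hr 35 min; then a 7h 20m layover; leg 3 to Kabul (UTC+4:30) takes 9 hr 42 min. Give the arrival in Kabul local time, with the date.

07:47 on Dec 30

Convert departure to UTC: 11:36 + 3:00 = 14:36 UTC on Dec 28.
Add 5 hours 40 minutes leg 1 → 20:16 UTC.
Add 6 hours and 24 minutes layover in Seoul → 02:40 UTC (Dec 29).
Add 7 hours and 35 minutes leg 2 → 10:15 UTC.
Add 7 hours 20 minutes layover in Westreach → 17:35 UTC.
Add 9 hours 42 minutes leg 3 → 03:17 UTC (Dec 30).
Kabul is UTC+4:30, so local arrival = 03:17 + 4:30 = 07:47 on Dec 30.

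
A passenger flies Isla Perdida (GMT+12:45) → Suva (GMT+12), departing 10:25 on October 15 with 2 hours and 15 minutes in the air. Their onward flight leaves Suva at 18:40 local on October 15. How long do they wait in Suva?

6 hours 45 minutes

Convert departure to UTC: 10:25 − 12:45 = 21:40 UTC on Oct 14.
Add 2 hours 15 minutes flight time → 23:55 UTC.
Suva is UTC+12:00, so local arrival = 23:55 + 12:00 = 11:55 on Oct 15.
Layover = 18:40 − 11:55 = 6 hours 45 minutes.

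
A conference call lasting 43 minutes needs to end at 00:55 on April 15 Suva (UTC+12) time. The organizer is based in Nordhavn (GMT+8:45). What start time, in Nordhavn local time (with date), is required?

Target end time in UTC: 00:55 − 12:00 = 12:55 on Apr 14.
Subtract 43 minutes → start 12:12 UTC on Apr 14.
Nordhavn is UTC+8:45: 12:12 + 8:45 = 20:57 on Apr 14.

20:57 on Apr 14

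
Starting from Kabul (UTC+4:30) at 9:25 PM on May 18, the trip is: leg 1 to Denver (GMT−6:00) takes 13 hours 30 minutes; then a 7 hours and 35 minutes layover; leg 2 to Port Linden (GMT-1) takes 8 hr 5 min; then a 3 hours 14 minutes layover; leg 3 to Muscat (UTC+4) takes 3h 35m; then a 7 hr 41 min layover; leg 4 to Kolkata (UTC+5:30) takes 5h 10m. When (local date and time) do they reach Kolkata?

11:15 PM on May 20

Convert departure to UTC: 9:25 PM − 4:30 = 4:55 PM UTC on May 18.
Add 13 hours 30 minutes leg 1 → 6:25 AM UTC (May 19).
Add 7 hours 35 minutes layover in Denver → 2:00 PM UTC.
Add 8 hours and 5 minutes leg 2 → 10:05 PM UTC.
Add 3 hours and 14 minutes layover in Port Linden → 1:19 AM UTC (May 20).
Add 3 hours 35 minutes leg 3 → 4:54 AM UTC.
Add 7 hours and 41 minutes layover in Muscat → 12:35 PM UTC.
Add 5 hours and 10 minutes leg 4 → 5:45 PM UTC.
Kolkata is UTC+5:30, so local arrival = 5:45 PM + 5:30 = 11:15 PM on May 20.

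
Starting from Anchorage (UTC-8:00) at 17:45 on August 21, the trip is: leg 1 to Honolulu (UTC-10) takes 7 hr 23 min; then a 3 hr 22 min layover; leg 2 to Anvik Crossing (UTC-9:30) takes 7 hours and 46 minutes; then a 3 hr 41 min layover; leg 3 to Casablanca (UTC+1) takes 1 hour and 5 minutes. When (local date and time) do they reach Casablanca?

02:02 on Aug 23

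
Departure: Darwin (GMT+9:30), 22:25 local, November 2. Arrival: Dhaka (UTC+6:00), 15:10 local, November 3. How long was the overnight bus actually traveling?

20 hours 15 minutes

Dhaka is 3:30 behind Darwin.
Clock-face elapsed time (ignoring zones) is 16 hours 45 minutes.
Actual elapsed = 16 hours 45 minutes + 3:30 = 20 hours 15 minutes.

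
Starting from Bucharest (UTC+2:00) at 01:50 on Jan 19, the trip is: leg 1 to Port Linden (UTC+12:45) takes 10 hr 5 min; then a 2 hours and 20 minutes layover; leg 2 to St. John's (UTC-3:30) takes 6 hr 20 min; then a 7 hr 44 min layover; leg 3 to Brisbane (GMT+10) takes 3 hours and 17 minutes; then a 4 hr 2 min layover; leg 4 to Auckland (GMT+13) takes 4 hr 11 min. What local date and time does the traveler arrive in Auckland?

02:49 on January 21

Convert departure to UTC: 01:50 − 2:00 = 23:50 UTC on Jan 18.
Add 10 hours and 5 minutes leg 1 → 09:55 UTC (Jan 19).
Add 2 hours and 20 minutes layover in Port Linden → 12:15 UTC.
Add 6 hours and 20 minutes leg 2 → 18:35 UTC.
Add 7 hours and 44 minutes layover in St. John's → 02:19 UTC (Jan 20).
Add 3 hours and 17 minutes leg 3 → 05:36 UTC.
Add 4 hours 2 minutes layover in Brisbane → 09:38 UTC.
Add 4 hours 11 minutes leg 4 → 13:49 UTC.
Auckland is UTC+13:00, so local arrival = 13:49 + 13:00 = 02:49 on Jan 21.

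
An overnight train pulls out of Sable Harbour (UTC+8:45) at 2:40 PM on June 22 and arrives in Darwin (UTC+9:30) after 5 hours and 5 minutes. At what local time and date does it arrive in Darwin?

Convert departure to UTC: 2:40 PM − 8:45 = 5:55 AM UTC on Jun 22.
Add 5 hours and 5 minutes travel time → 11:00 AM UTC.
Darwin is UTC+9:30, so local arrival = 11:00 AM + 9:30 = 8:30 PM on Jun 22.

8:30 PM on June 22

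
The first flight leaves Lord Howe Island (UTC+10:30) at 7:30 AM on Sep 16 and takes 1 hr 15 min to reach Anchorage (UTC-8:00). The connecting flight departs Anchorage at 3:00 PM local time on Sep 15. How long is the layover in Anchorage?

Convert departure to UTC: 7:30 AM − 10:30 = 9:00 PM UTC on Sep 15.
Add 1 hour 15 minutes flight time → 10:15 PM UTC.
Anchorage is UTC−8:00, so local arrival = 10:15 PM − 8:00 = 2:15 PM on Sep 15.
Layover = 3:00 PM − 2:15 PM = 45 minutes.

45 minutes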